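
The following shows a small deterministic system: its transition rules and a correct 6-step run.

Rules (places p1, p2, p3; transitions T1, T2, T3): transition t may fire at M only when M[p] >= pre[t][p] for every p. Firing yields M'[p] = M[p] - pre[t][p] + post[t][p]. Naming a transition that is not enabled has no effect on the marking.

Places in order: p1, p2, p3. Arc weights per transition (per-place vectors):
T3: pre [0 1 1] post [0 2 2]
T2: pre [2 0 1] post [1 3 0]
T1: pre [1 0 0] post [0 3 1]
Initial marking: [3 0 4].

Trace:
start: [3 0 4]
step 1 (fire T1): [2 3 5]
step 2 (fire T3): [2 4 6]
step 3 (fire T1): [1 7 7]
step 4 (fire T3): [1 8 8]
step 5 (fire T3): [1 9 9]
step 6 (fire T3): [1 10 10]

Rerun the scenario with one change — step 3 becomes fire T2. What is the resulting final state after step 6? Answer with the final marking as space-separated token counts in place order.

(re-executing from step 3 with the substitution; state before step 3: [2 4 6])
step 3 (fire T2): [1 7 5]
step 4 (fire T3): [1 8 6]
step 5 (fire T3): [1 9 7]
step 6 (fire T3): [1 10 8]

1 10 8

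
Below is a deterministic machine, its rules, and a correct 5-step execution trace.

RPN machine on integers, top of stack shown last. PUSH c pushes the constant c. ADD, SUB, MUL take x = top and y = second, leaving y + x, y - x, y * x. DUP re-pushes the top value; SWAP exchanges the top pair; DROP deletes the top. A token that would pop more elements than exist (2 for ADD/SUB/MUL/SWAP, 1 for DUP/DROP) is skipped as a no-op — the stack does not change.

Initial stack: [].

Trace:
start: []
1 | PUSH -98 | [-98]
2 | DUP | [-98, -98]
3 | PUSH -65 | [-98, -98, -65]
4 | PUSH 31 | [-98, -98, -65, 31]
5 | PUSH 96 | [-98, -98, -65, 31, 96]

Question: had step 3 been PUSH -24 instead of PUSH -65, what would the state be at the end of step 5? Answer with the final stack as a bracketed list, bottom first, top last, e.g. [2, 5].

[-98, -98, -24, 31, 96]

(re-executing from step 3 with the substitution; state before step 3: [-98, -98])
3 | PUSH -24 | [-98, -98, -24]
4 | PUSH 31 | [-98, -98, -24, 31]
5 | PUSH 96 | [-98, -98, -24, 31, 96]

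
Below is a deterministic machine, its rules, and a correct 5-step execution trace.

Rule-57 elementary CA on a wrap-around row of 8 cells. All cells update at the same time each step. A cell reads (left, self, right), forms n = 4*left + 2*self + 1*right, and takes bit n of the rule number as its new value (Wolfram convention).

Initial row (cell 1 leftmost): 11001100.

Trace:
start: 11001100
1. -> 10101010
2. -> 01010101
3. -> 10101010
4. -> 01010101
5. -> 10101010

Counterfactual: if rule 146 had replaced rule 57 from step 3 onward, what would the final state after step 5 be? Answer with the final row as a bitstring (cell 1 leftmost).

00000000

(re-executing steps 3..5 under rule 146; state before step 3: 01010101)
3. -> 00000000
4. -> 00000000
5. -> 00000000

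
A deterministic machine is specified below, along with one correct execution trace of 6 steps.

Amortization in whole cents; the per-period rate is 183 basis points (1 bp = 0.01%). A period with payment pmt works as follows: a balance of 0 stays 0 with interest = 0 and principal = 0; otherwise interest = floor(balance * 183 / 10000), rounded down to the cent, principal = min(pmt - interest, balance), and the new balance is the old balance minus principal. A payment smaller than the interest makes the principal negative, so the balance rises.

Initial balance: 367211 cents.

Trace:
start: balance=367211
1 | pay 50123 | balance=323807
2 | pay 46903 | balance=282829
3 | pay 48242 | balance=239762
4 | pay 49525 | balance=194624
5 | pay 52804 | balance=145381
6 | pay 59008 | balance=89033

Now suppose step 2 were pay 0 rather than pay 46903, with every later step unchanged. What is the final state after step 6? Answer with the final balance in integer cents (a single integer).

139465

(re-executing from step 2 with the substitution; state before step 2: balance=323807)
2 | pay 0 | balance=329732
3 | pay 48242 | balance=287524
4 | pay 49525 | balance=243260
5 | pay 52804 | balance=194907
6 | pay 59008 | balance=139465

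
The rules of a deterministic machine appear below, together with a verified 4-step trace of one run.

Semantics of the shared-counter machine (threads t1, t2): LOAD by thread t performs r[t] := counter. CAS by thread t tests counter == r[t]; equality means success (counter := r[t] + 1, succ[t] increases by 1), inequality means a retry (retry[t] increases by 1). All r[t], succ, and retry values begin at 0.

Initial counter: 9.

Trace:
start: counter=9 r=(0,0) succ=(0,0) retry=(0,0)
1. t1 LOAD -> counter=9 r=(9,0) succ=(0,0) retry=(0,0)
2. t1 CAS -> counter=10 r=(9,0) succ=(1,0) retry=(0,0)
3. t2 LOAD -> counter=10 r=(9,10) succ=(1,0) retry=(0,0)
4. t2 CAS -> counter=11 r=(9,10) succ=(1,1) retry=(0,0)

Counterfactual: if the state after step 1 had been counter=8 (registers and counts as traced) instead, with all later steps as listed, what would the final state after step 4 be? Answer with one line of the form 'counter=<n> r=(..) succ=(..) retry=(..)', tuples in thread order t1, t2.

state after step 1 := counter=8 r=(9,0) succ=(0,0) retry=(0,0)
2. t1 CAS -> counter=8 r=(9,0) succ=(0,0) retry=(1,0)
3. t2 LOAD -> counter=8 r=(9,8) succ=(0,0) retry=(1,0)
4. t2 CAS -> counter=9 r=(9,8) succ=(0,1) retry=(1,0)

counter=9 r=(9,8) succ=(0,1) retry=(1,0)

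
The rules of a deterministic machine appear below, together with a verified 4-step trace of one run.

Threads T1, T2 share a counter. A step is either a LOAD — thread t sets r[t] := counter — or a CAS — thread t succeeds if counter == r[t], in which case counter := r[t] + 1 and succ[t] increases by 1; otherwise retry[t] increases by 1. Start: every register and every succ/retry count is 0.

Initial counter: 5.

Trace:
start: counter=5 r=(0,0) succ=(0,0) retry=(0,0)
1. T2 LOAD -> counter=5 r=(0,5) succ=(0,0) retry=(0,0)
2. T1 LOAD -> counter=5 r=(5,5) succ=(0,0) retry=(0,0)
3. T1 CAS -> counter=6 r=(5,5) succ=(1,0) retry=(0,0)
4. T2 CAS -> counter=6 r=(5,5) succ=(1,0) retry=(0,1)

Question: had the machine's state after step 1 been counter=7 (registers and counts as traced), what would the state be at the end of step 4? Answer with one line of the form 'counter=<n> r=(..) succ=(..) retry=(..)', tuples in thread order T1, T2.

counter=8 r=(7,5) succ=(1,0) retry=(0,1)

state after step 1 := counter=7 r=(0,5) succ=(0,0) retry=(0,0)
2. T1 LOAD -> counter=7 r=(7,5) succ=(0,0) retry=(0,0)
3. T1 CAS -> counter=8 r=(7,5) succ=(1,0) retry=(0,0)
4. T2 CAS -> counter=8 r=(7,5) succ=(1,0) retry=(0,1)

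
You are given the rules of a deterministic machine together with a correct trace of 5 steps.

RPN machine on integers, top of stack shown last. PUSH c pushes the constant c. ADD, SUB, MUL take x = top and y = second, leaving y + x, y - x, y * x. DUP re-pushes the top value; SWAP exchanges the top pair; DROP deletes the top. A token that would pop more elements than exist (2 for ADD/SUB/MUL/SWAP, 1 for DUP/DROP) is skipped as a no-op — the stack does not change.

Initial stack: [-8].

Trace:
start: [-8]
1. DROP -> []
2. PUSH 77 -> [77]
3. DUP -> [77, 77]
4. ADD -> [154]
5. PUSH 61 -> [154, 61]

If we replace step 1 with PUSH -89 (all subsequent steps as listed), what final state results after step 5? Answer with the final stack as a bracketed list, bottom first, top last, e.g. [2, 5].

(re-executing from step 1 with the substitution; state before step 1: [-8])
1. PUSH -89 -> [-8, -89]
2. PUSH 77 -> [-8, -89, 77]
3. DUP -> [-8, -89, 77, 77]
4. ADD -> [-8, -89, 154]
5. PUSH 61 -> [-8, -89, 154, 61]

[-8, -89, 154, 61]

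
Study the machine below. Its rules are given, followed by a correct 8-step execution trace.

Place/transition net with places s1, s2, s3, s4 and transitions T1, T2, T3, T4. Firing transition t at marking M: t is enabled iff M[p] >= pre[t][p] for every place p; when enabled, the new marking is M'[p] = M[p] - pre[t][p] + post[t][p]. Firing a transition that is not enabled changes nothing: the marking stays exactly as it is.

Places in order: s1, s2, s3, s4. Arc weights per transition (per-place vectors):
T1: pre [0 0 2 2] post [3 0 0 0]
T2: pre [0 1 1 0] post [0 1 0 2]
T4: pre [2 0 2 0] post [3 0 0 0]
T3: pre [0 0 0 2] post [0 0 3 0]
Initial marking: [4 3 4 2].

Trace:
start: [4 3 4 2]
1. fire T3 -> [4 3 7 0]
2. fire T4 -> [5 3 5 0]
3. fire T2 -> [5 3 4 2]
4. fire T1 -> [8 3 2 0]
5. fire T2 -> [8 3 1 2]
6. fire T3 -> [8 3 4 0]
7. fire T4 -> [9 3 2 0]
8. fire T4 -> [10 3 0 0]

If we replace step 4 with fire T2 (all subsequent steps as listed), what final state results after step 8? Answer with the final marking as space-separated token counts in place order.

(re-executing from step 4 with the substitution; state before step 4: [5 3 4 2])
4. fire T2 -> [5 3 3 4]
5. fire T2 -> [5 3 2 6]
6. fire T3 -> [5 3 5 4]
7. fire T4 -> [6 3 3 4]
8. fire T4 -> [7 3 1 4]

7 3 1 4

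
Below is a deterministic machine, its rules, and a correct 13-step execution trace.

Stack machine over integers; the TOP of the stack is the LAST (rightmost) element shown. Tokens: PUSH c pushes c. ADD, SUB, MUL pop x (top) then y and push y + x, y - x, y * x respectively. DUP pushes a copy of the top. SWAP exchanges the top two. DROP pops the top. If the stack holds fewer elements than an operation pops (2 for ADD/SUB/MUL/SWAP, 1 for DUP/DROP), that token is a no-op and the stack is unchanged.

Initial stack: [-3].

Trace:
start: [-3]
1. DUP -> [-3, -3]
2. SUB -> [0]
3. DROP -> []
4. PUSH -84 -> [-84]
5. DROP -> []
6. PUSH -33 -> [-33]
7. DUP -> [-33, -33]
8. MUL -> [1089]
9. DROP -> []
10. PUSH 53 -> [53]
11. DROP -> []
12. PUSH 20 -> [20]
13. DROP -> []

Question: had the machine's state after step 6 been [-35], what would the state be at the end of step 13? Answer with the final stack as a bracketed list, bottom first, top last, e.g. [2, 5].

state after step 6 := [-35]
7. DUP -> [-35, -35]
8. MUL -> [1225]
9. DROP -> []
10. PUSH 53 -> [53]
11. DROP -> []
12. PUSH 20 -> [20]
13. DROP -> []

[]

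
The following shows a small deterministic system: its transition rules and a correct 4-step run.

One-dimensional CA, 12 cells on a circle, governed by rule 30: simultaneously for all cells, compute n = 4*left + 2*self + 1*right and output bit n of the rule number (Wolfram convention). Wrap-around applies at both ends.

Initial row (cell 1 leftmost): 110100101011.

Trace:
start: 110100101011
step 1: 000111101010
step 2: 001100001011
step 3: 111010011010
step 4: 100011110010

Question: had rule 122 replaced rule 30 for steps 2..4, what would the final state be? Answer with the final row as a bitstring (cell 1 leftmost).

100000001101

(re-executing steps 2..4 under rule 122; state before step 2: 000111101010)
step 2: 001100110101
step 3: 111111111010
step 4: 100000001101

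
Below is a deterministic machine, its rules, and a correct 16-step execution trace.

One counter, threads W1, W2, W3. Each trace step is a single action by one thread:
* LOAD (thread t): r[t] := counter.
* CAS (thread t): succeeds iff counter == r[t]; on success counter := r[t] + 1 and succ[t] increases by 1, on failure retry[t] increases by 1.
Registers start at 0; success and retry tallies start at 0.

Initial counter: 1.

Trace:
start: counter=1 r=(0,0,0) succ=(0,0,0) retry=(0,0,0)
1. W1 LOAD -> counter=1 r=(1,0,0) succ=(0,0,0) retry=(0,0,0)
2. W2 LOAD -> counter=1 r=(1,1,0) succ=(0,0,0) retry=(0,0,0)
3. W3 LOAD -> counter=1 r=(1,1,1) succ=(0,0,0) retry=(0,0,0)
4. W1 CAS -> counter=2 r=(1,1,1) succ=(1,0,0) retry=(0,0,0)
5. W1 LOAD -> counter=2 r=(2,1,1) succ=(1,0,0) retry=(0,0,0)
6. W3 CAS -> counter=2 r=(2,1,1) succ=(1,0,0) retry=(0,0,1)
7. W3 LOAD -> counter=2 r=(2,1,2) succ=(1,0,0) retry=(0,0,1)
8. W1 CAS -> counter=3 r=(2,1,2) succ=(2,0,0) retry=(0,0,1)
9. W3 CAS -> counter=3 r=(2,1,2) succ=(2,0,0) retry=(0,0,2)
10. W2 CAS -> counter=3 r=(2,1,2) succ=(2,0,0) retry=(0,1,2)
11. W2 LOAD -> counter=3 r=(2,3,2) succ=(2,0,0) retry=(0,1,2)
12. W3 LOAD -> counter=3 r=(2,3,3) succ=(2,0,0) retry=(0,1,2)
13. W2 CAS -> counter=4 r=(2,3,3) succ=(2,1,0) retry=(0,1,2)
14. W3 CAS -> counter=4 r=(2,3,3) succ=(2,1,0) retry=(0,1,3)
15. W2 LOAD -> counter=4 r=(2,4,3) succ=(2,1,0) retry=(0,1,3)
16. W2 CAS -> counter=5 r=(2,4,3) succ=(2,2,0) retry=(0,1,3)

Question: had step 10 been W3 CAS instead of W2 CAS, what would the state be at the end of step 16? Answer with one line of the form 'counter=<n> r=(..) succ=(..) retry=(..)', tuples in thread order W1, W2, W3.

counter=5 r=(2,4,3) succ=(2,2,0) retry=(0,0,4)

(re-executing from step 10 with the substitution; state before step 10: counter=3 r=(2,1,2) succ=(2,0,0) retry=(0,0,2))
10. W3 CAS -> counter=3 r=(2,1,2) succ=(2,0,0) retry=(0,0,3)
11. W2 LOAD -> counter=3 r=(2,3,2) succ=(2,0,0) retry=(0,0,3)
12. W3 LOAD -> counter=3 r=(2,3,3) succ=(2,0,0) retry=(0,0,3)
13. W2 CAS -> counter=4 r=(2,3,3) succ=(2,1,0) retry=(0,0,3)
14. W3 CAS -> counter=4 r=(2,3,3) succ=(2,1,0) retry=(0,0,4)
15. W2 LOAD -> counter=4 r=(2,4,3) succ=(2,1,0) retry=(0,0,4)
16. W2 CAS -> counter=5 r=(2,4,3) succ=(2,2,0) retry=(0,0,4)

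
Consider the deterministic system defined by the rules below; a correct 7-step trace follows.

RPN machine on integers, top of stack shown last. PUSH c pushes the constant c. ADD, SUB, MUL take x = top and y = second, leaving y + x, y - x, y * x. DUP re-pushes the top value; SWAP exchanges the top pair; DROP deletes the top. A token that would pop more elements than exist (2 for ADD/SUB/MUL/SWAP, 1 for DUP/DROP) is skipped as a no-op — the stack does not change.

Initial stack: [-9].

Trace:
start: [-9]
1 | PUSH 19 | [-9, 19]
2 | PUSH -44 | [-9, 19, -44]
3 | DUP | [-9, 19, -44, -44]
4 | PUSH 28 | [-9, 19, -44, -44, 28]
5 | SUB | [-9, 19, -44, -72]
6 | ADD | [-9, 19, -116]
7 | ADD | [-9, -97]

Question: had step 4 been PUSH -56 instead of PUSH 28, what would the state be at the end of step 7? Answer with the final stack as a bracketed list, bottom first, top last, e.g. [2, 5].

[-9, -13]

(re-executing from step 4 with the substitution; state before step 4: [-9, 19, -44, -44])
4 | PUSH -56 | [-9, 19, -44, -44, -56]
5 | SUB | [-9, 19, -44, 12]
6 | ADD | [-9, 19, -32]
7 | ADD | [-9, -13]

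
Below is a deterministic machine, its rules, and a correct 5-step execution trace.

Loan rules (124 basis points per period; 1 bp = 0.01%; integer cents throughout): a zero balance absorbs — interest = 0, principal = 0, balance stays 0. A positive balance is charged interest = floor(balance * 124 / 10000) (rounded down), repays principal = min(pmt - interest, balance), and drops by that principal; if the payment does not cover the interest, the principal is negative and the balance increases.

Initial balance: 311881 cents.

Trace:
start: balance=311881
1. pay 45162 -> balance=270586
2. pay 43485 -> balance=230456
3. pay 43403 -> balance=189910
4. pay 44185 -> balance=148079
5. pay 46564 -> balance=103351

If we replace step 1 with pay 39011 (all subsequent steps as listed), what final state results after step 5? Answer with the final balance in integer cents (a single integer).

(re-executing from step 1 with the substitution; state before step 1: balance=311881)
1. pay 39011 -> balance=276737
2. pay 43485 -> balance=236683
3. pay 43403 -> balance=196214
4. pay 44185 -> balance=154462
5. pay 46564 -> balance=109813

109813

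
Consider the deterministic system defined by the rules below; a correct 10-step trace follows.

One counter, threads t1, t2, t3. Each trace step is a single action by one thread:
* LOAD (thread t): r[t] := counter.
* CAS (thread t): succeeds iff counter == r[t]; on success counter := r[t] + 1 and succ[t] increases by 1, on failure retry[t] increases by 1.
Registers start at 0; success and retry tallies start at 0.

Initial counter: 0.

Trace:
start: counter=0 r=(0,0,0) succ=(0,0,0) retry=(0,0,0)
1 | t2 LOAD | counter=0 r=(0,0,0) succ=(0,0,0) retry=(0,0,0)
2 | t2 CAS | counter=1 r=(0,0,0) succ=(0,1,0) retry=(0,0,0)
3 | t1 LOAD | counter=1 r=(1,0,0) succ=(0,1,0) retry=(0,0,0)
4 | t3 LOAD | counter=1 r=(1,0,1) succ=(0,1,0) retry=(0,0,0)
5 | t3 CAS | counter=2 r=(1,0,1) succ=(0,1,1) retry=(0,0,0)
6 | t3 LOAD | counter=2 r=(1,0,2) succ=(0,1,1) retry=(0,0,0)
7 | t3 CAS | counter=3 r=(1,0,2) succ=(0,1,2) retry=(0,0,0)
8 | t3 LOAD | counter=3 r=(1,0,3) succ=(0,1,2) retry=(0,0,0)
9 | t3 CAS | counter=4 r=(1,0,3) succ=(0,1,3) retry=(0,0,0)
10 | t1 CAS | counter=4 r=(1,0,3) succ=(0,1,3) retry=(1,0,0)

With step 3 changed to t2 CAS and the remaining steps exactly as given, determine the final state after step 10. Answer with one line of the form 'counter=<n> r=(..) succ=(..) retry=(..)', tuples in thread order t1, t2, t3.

counter=4 r=(0,0,3) succ=(0,1,3) retry=(1,1,0)

(re-executing from step 3 with the substitution; state before step 3: counter=1 r=(0,0,0) succ=(0,1,0) retry=(0,0,0))
3 | t2 CAS | counter=1 r=(0,0,0) succ=(0,1,0) retry=(0,1,0)
4 | t3 LOAD | counter=1 r=(0,0,1) succ=(0,1,0) retry=(0,1,0)
5 | t3 CAS | counter=2 r=(0,0,1) succ=(0,1,1) retry=(0,1,0)
6 | t3 LOAD | counter=2 r=(0,0,2) succ=(0,1,1) retry=(0,1,0)
7 | t3 CAS | counter=3 r=(0,0,2) succ=(0,1,2) retry=(0,1,0)
8 | t3 LOAD | counter=3 r=(0,0,3) succ=(0,1,2) retry=(0,1,0)
9 | t3 CAS | counter=4 r=(0,0,3) succ=(0,1,3) retry=(0,1,0)
10 | t1 CAS | counter=4 r=(0,0,3) succ=(0,1,3) retry=(1,1,0)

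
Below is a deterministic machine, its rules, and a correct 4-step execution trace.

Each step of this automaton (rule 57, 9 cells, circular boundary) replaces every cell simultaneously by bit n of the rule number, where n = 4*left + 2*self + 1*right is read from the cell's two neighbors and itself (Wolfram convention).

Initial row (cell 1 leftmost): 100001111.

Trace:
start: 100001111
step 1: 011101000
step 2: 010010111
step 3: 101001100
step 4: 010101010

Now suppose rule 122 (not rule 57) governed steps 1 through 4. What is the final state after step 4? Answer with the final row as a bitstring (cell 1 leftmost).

100001101

(re-executing steps 1..4 under rule 122; state before step 1: 100001111)
step 1: 110011000
step 2: 111111101
step 3: 000000111
step 4: 100001101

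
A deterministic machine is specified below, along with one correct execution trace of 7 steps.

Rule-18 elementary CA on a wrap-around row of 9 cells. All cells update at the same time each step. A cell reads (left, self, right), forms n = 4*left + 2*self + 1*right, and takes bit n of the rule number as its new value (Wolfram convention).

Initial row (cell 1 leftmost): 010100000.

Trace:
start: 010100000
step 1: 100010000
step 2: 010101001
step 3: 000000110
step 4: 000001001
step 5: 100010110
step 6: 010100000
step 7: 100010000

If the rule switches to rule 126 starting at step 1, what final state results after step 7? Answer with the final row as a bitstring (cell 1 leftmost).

000001111

(re-executing steps 1..7 under rule 126; state before step 1: 010100000)
step 1: 111110000
step 2: 100011001
step 3: 110111111
step 4: 011100000
step 5: 110110000
step 6: 111111001
step 7: 000001111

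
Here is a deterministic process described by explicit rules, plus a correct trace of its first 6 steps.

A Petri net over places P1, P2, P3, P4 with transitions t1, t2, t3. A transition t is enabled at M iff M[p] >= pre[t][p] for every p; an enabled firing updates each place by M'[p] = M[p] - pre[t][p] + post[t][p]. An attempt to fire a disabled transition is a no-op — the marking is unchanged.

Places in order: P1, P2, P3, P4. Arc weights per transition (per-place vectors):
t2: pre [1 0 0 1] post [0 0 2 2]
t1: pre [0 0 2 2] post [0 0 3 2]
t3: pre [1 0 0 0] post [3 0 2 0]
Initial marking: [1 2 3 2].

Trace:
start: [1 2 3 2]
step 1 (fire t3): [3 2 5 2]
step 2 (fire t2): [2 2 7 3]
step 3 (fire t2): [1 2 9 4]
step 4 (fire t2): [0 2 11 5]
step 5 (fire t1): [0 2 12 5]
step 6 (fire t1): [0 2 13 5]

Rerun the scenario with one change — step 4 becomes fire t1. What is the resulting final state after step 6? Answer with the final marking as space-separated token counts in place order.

1 2 12 4

(re-executing from step 4 with the substitution; state before step 4: [1 2 9 4])
step 4 (fire t1): [1 2 10 4]
step 5 (fire t1): [1 2 11 4]
step 6 (fire t1): [1 2 12 4]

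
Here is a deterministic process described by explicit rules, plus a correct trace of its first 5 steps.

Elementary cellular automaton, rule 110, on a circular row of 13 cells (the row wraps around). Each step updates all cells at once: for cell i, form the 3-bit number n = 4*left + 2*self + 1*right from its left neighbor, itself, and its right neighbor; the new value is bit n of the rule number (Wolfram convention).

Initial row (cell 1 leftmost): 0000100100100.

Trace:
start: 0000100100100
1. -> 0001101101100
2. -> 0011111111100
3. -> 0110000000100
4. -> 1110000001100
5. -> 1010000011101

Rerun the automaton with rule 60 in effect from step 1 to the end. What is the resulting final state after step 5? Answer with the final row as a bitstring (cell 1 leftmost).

0110110101101

(re-executing steps 1..5 under rule 60; state before step 1: 0000100100100)
1. -> 0000110110110
2. -> 0000101101101
3. -> 1000111011011
4. -> 0100100110110
5. -> 0110110101101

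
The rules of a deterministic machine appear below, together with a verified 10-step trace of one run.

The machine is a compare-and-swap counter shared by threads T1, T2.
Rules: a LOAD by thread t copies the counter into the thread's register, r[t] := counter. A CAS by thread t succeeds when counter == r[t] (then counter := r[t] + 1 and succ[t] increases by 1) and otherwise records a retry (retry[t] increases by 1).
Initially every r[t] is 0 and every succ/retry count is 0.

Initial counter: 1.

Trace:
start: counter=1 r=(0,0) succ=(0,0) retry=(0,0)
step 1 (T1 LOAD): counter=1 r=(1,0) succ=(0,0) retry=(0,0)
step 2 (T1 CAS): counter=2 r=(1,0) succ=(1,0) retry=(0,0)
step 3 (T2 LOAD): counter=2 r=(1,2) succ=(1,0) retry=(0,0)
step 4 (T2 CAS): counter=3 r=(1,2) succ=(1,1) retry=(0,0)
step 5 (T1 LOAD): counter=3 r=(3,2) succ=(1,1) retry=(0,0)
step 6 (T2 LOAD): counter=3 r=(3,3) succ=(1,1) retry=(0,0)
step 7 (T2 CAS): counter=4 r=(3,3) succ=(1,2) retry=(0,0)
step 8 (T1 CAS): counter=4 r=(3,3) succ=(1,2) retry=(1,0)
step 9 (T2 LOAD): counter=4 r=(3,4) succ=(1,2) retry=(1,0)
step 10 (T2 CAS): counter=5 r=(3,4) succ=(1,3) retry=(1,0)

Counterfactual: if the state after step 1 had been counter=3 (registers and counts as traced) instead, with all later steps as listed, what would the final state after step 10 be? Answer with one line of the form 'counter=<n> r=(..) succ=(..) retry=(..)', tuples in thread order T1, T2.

state after step 1 := counter=3 r=(1,0) succ=(0,0) retry=(0,0)
step 2 (T1 CAS): counter=3 r=(1,0) succ=(0,0) retry=(1,0)
step 3 (T2 LOAD): counter=3 r=(1,3) succ=(0,0) retry=(1,0)
step 4 (T2 CAS): counter=4 r=(1,3) succ=(0,1) retry=(1,0)
step 5 (T1 LOAD): counter=4 r=(4,3) succ=(0,1) retry=(1,0)
step 6 (T2 LOAD): counter=4 r=(4,4) succ=(0,1) retry=(1,0)
step 7 (T2 CAS): counter=5 r=(4,4) succ=(0,2) retry=(1,0)
step 8 (T1 CAS): counter=5 r=(4,4) succ=(0,2) retry=(2,0)
step 9 (T2 LOAD): counter=5 r=(4,5) succ=(0,2) retry=(2,0)
step 10 (T2 CAS): counter=6 r=(4,5) succ=(0,3) retry=(2,0)

counter=6 r=(4,5) succ=(0,3) retry=(2,0)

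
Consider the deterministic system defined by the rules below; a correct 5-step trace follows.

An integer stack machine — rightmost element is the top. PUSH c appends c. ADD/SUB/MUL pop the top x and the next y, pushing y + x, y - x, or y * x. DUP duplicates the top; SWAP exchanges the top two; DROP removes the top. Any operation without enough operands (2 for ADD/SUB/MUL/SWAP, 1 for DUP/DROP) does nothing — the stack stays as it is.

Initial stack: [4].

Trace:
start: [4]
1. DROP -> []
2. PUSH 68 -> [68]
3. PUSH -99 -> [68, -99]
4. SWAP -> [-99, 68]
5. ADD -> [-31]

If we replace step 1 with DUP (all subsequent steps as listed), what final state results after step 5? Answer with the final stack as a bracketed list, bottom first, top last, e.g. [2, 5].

(re-executing from step 1 with the substitution; state before step 1: [4])
1. DUP -> [4, 4]
2. PUSH 68 -> [4, 4, 68]
3. PUSH -99 -> [4, 4, 68, -99]
4. SWAP -> [4, 4, -99, 68]
5. ADD -> [4, 4, -31]

[4, 4, -31]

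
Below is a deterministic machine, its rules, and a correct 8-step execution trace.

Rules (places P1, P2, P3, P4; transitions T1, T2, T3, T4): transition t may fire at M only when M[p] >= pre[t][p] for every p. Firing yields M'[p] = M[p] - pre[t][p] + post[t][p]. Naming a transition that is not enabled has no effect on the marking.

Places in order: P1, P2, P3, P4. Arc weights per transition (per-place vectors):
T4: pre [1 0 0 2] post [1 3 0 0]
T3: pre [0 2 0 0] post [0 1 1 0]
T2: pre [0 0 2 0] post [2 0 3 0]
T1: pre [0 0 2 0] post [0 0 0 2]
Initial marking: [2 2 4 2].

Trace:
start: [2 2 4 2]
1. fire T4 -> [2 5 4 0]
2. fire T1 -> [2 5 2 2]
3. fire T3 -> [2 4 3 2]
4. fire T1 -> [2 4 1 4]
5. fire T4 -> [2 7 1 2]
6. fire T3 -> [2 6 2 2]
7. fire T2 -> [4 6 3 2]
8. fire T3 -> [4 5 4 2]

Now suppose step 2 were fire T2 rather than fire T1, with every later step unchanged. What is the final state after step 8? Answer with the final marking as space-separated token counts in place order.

6 5 7 0

(re-executing from step 2 with the substitution; state before step 2: [2 5 4 0])
2. fire T2 -> [4 5 5 0]
3. fire T3 -> [4 4 6 0]
4. fire T1 -> [4 4 4 2]
5. fire T4 -> [4 7 4 0]
6. fire T3 -> [4 6 5 0]
7. fire T2 -> [6 6 6 0]
8. fire T3 -> [6 5 7 0]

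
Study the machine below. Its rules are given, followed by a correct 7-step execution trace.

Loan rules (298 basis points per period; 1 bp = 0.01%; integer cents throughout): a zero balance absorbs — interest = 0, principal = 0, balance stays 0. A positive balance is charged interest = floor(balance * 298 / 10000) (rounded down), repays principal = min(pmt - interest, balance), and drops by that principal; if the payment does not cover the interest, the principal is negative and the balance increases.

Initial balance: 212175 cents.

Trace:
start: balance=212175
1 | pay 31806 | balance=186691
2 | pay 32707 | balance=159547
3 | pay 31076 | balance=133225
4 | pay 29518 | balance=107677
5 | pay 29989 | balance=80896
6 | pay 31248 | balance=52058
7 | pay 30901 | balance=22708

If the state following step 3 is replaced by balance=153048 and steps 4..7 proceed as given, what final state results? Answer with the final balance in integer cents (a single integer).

state after step 3 := balance=153048
4 | pay 29518 | balance=128090
5 | pay 29989 | balance=101918
6 | pay 31248 | balance=73707
7 | pay 30901 | balance=45002

45002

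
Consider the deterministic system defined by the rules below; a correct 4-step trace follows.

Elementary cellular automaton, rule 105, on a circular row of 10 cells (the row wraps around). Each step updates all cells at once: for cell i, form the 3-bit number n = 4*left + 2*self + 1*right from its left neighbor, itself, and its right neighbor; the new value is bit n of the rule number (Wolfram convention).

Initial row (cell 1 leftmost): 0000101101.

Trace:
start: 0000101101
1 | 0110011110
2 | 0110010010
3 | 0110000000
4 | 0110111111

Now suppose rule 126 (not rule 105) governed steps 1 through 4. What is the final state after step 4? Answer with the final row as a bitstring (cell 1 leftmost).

(re-executing steps 1..4 under rule 126; state before step 1: 0000101101)
1 | 1001111111
2 | 1111000000
3 | 1001100001
4 | 1111110011

1111110011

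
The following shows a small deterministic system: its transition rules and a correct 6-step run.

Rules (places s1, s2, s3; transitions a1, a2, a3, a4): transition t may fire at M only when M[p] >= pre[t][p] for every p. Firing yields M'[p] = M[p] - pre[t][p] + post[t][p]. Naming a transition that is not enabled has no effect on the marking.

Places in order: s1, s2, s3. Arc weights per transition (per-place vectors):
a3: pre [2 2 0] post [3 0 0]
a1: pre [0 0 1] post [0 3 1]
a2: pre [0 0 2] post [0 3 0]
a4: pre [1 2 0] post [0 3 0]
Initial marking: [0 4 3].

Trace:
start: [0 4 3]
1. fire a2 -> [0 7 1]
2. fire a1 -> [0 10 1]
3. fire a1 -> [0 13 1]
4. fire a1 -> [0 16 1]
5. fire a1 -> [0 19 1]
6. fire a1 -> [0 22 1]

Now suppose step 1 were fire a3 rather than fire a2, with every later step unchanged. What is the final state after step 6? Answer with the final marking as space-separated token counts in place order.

0 19 3

(re-executing from step 1 with the substitution; state before step 1: [0 4 3])
1. fire a3 -> [0 4 3]
2. fire a1 -> [0 7 3]
3. fire a1 -> [0 10 3]
4. fire a1 -> [0 13 3]
5. fire a1 -> [0 16 3]
6. fire a1 -> [0 19 3]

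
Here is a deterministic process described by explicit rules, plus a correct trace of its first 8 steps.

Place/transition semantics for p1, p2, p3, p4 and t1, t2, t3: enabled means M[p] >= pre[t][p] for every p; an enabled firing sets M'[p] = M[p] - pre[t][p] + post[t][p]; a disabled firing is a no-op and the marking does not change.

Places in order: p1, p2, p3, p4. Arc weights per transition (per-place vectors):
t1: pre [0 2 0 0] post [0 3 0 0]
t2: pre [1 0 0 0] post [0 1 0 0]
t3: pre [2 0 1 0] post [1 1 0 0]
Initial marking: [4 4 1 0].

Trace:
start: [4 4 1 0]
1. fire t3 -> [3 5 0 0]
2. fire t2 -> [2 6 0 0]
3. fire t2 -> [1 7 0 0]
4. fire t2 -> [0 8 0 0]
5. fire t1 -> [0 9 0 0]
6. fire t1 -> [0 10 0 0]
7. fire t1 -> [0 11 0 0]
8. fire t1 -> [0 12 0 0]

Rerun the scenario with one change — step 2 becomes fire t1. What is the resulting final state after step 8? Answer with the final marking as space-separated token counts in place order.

(re-executing from step 2 with the substitution; state before step 2: [3 5 0 0])
2. fire t1 -> [3 6 0 0]
3. fire t2 -> [2 7 0 0]
4. fire t2 -> [1 8 0 0]
5. fire t1 -> [1 9 0 0]
6. fire t1 -> [1 10 0 0]
7. fire t1 -> [1 11 0 0]
8. fire t1 -> [1 12 0 0]

1 12 0 0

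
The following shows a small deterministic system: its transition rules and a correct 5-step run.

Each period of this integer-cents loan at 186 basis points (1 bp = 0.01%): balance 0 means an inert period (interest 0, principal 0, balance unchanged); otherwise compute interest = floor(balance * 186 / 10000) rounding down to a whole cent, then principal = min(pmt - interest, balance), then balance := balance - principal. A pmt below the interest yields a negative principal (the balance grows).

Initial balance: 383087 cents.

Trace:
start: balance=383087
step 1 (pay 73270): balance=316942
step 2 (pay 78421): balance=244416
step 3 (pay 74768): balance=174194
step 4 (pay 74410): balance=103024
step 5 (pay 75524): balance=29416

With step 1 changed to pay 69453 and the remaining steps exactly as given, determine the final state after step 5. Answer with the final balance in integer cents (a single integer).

33524

(re-executing from step 1 with the substitution; state before step 1: balance=383087)
step 1 (pay 69453): balance=320759
step 2 (pay 78421): balance=248304
step 3 (pay 74768): balance=178154
step 4 (pay 74410): balance=107057
step 5 (pay 75524): balance=33524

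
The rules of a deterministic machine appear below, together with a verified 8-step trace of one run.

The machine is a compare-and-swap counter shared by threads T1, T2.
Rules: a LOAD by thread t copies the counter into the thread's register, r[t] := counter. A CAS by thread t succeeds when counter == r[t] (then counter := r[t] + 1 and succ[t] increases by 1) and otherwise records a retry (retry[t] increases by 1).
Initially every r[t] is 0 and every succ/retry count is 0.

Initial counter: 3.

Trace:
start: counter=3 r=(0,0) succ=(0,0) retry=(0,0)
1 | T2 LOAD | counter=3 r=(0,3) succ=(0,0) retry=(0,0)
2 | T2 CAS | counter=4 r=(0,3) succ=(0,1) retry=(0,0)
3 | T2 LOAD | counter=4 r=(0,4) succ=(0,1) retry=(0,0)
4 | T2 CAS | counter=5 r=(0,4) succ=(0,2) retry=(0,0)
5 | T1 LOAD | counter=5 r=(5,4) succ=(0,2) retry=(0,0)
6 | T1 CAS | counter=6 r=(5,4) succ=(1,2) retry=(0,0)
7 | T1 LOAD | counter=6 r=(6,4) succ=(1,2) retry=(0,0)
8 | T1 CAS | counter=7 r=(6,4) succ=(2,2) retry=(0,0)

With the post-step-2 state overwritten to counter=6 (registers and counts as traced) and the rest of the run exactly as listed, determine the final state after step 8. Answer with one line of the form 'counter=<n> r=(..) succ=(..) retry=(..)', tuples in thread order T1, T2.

state after step 2 := counter=6 r=(0,3) succ=(0,1) retry=(0,0)
3 | T2 LOAD | counter=6 r=(0,6) succ=(0,1) retry=(0,0)
4 | T2 CAS | counter=7 r=(0,6) succ=(0,2) retry=(0,0)
5 | T1 LOAD | counter=7 r=(7,6) succ=(0,2) retry=(0,0)
6 | T1 CAS | counter=8 r=(7,6) succ=(1,2) retry=(0,0)
7 | T1 LOAD | counter=8 r=(8,6) succ=(1,2) retry=(0,0)
8 | T1 CAS | counter=9 r=(8,6) succ=(2,2) retry=(0,0)

counter=9 r=(8,6) succ=(2,2) retry=(0,0)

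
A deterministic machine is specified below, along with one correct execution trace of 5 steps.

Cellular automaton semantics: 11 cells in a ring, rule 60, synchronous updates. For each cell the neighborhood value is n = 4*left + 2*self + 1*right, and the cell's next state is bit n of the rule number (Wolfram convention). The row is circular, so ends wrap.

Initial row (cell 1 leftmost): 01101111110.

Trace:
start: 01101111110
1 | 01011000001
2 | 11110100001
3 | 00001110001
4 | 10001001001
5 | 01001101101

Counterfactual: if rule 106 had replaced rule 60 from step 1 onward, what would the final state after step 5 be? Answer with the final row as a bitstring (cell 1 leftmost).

(re-executing steps 1..5 under rule 106; state before step 1: 01101111110)
1 | 11111000010
2 | 10001000101
3 | 10010001011
4 | 10100010110
5 | 01000101111

01000101111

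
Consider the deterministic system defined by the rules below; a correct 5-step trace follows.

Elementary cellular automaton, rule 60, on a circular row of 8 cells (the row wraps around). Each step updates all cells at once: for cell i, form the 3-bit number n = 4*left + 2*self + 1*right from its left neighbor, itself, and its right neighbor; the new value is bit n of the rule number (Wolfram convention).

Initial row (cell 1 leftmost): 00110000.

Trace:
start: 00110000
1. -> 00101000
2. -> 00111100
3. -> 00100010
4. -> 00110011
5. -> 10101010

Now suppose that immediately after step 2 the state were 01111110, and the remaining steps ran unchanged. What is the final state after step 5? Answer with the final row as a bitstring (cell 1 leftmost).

00010001

state after step 2 := 01111110
3. -> 01000001
4. -> 11100001
5. -> 00010001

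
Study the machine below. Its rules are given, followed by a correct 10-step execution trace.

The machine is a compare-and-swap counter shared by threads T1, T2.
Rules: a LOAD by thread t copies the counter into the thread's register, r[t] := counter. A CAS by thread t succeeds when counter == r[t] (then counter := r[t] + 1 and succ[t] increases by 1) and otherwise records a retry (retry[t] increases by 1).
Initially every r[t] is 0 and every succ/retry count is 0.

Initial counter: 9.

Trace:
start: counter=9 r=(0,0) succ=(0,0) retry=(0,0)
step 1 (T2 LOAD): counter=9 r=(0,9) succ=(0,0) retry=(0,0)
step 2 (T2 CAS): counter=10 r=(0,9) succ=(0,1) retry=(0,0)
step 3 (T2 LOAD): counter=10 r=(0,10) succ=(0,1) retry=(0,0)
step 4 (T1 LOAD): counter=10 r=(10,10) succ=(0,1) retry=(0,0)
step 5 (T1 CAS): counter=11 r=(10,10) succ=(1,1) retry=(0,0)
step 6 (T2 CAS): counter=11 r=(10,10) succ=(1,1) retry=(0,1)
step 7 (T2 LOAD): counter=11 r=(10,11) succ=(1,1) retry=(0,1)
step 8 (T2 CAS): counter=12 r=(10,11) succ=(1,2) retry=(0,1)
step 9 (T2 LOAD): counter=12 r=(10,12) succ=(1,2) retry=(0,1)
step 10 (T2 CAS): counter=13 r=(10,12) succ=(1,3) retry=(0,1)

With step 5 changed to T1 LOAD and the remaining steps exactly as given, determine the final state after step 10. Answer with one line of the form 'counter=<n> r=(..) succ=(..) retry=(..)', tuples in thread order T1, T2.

(re-executing from step 5 with the substitution; state before step 5: counter=10 r=(10,10) succ=(0,1) retry=(0,0))
step 5 (T1 LOAD): counter=10 r=(10,10) succ=(0,1) retry=(0,0)
step 6 (T2 CAS): counter=11 r=(10,10) succ=(0,2) retry=(0,0)
step 7 (T2 LOAD): counter=11 r=(10,11) succ=(0,2) retry=(0,0)
step 8 (T2 CAS): counter=12 r=(10,11) succ=(0,3) retry=(0,0)
step 9 (T2 LOAD): counter=12 r=(10,12) succ=(0,3) retry=(0,0)
step 10 (T2 CAS): counter=13 r=(10,12) succ=(0,4) retry=(0,0)

counter=13 r=(10,12) succ=(0,4) retry=(0,0)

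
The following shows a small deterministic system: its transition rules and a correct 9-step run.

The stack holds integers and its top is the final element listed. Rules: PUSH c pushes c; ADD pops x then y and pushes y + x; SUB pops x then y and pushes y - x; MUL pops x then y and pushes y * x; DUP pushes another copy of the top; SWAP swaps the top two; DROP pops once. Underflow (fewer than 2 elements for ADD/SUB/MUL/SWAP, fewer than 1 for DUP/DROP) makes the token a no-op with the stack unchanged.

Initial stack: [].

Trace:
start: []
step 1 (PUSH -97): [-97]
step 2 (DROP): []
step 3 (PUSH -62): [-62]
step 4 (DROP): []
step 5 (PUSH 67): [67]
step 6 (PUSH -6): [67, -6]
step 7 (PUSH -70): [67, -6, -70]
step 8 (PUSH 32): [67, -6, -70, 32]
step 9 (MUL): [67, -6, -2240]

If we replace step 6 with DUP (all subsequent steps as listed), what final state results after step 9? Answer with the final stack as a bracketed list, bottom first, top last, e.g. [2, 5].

(re-executing from step 6 with the substitution; state before step 6: [67])
step 6 (DUP): [67, 67]
step 7 (PUSH -70): [67, 67, -70]
step 8 (PUSH 32): [67, 67, -70, 32]
step 9 (MUL): [67, 67, -2240]

[67, 67, -2240]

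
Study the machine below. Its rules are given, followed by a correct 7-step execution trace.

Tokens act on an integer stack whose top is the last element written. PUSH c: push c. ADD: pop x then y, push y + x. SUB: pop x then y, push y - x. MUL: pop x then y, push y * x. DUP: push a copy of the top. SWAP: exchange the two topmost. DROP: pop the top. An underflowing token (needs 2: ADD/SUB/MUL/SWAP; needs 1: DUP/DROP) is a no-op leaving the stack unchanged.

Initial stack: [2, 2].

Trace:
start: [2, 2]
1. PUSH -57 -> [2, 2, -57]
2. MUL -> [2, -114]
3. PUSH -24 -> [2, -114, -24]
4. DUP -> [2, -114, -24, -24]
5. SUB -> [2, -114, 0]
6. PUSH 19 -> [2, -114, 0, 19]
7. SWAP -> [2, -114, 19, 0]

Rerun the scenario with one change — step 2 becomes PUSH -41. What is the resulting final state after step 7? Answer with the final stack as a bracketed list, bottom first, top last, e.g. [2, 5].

[2, 2, -57, -41, 19, 0]

(re-executing from step 2 with the substitution; state before step 2: [2, 2, -57])
2. PUSH -41 -> [2, 2, -57, -41]
3. PUSH -24 -> [2, 2, -57, -41, -24]
4. DUP -> [2, 2, -57, -41, -24, -24]
5. SUB -> [2, 2, -57, -41, 0]
6. PUSH 19 -> [2, 2, -57, -41, 0, 19]
7. SWAP -> [2, 2, -57, -41, 19, 0]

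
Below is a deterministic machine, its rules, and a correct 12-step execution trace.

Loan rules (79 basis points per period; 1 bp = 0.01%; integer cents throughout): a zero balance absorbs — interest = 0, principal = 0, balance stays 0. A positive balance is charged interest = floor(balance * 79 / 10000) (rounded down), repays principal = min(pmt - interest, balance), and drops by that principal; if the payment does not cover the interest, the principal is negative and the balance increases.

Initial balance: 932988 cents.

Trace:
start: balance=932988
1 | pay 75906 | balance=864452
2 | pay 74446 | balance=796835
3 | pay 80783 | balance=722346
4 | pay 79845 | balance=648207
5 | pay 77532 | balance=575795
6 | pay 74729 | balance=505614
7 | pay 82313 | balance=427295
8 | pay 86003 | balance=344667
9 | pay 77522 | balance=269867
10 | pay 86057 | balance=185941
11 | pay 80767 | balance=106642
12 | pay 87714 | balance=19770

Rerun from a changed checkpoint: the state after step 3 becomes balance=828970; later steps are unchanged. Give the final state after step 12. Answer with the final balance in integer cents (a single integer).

134218

state after step 3 := balance=828970
4 | pay 79845 | balance=755673
5 | pay 77532 | balance=684110
6 | pay 74729 | balance=614785
7 | pay 82313 | balance=537328
8 | pay 86003 | balance=455569
9 | pay 77522 | balance=381645
10 | pay 86057 | balance=298602
11 | pay 80767 | balance=220193
12 | pay 87714 | balance=134218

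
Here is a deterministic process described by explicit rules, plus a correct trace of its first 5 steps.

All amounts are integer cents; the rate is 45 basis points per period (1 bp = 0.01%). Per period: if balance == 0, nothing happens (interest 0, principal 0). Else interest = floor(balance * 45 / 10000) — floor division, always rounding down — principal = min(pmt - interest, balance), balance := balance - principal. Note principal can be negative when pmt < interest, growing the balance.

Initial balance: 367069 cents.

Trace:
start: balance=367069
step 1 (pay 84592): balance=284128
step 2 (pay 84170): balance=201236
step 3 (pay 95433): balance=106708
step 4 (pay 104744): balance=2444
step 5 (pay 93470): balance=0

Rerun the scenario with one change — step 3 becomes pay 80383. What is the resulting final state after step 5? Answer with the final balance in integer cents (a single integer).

0

(re-executing from step 3 with the substitution; state before step 3: balance=201236)
step 3 (pay 80383): balance=121758
step 4 (pay 104744): balance=17561
step 5 (pay 93470): balance=0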